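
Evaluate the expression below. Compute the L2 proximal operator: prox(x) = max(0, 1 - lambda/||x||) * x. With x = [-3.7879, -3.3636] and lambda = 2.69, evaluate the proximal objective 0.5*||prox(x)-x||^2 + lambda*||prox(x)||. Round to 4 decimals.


Step 1: Compute ||x||.
||x|| = 5.0658
Step 2: Compute scaling factor.
scale = max(0, 1 - 2.69/5.0658) = 0.469
Step 3: prox(x) = [-1.7765, -1.5775]
||prox(x)|| = 2.3758
Step 4: Proximal objective.
0.5*||prox-x||^2 = 3.6181
lambda*||prox|| = 6.3909
Total = 10.0089


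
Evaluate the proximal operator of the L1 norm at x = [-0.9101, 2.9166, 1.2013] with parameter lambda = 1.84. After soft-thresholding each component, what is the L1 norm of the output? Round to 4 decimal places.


Soft-thresholding with lambda = 1.84:
prox(-0.9101) = sign(-0.9101)*max(|-0.9101| - 1.84, 0) = 0.0
prox(2.9166) = sign(2.9166)*max(|2.9166| - 1.84, 0) = 1.0766
prox(1.2013) = sign(1.2013)*max(|1.2013| - 1.84, 0) = 0.0
prox(x) = [0.0, 1.0766, 0.0]
||prox(x)||_1 = 0.0 + 1.0766 + 0.0 = 1.0766


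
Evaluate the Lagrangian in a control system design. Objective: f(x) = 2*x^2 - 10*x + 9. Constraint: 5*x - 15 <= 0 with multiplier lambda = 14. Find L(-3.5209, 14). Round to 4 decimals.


Step 1: Evaluate f(x).
f(-3.5209) = 2*(-3.5209)^2 - 10*(-3.5209) + 9 = 69.0025
Step 2: Evaluate g(x).
g(-3.5209) = 5*-3.5209 - 15 = -32.6045
Step 3: Compute Lagrangian.
L = 69.0025 + 14*-32.6045 = -387.4605


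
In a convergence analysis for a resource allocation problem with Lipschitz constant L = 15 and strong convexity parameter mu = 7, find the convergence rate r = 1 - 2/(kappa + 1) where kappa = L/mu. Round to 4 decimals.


Step 1: Compute the condition number.
kappa = L/mu = 15/7 = 2.1429
Step 2: Compute the convergence rate.
r = 1 - 2/(kappa + 1) = 1 - 2*mu/(L + mu) = (L - mu)/(L + mu) = 8/22 = 0.3636


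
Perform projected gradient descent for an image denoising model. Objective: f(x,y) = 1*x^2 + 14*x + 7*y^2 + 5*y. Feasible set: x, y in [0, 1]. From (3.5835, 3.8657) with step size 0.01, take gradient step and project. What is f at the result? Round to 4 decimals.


Step 1: Compute gradient at (3.5835, 3.8657).
grad_x = 2*1*3.5835 + 14 = 21.167
grad_y = 2*7*3.8657 + 5 = 59.1198
Step 2: Gradient step.
x_raw = 3.5835 - 0.01*21.167 = 3.3718
y_raw = 3.8657 - 0.01*59.1198 = 3.2745
Step 3: Project onto [0, 1].
x_proj = clip(3.3718) = 1.0
y_proj = clip(3.2745) = 1.0
Step 4: Evaluate f.
f(1.0, 1.0) = 27.0


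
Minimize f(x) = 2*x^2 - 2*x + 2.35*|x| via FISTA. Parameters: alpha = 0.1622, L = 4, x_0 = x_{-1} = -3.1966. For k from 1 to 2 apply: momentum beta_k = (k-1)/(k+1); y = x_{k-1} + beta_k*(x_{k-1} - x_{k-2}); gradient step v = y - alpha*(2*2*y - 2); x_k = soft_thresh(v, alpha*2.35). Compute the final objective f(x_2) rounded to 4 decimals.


FISTA on f(x) = 2*x^2 - 2*x + 2.35*|x|
L = 4, alpha = 0.1622
Iteration 1: beta = 0.0, y = -3.1966 + 0.0*(-3.1966 + 3.1966) = -3.1966
  grad(y) = -14.7864, v = y - alpha*grad = -0.7982
  prox(v) = soft_thresh(-0.7982, 0.3812) = -0.4171
Iteration 2: beta = 0.3333, y = -0.4171 + 0.3333*(-0.4171 + 3.1966) = 0.5094
  grad(y) = 0.0377, v = y - alpha*grad = 0.5033
  prox(v) = soft_thresh(0.5033, 0.3812) = 0.1221
f(x_2) = 2*0.1221^2 - 2*0.1221 + 2.35*|0.1221| = 0.0726


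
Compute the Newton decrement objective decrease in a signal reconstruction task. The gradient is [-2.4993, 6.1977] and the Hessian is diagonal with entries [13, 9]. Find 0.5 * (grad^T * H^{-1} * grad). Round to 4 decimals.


Step 1: H is diagonal, so H^(-1) * g = [-0.1923, 0.6886].
Step 2: g^T H^(-1) g = sum_i g_i^2 / H_ii
  = (-2.4993)^2/13 + (6.1977)^2/9
  = 0.4805 + 4.2679 = 4.7484
Step 3: Objective decrease = 0.5 * g^T H^(-1) g = 2.3742


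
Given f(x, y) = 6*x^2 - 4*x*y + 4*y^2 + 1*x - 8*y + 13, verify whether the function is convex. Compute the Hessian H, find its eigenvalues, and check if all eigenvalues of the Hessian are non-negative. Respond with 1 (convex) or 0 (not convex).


The Hessian of f(x,y) = 6*x^2 - 4*x*y + 4*y^2 + 1*x - 8*y + 13 is:
H = [[12, -4], [-4, 8]]
Trace = 12 + 8 = 20
Determinant = 12*8 - (-4)^2 = 80
Discriminant = (20)^2 - 4*80 = 80.0
Eigenvalues: lambda_1 = 5.5279, lambda_2 = 14.4721
The function is convex.

1


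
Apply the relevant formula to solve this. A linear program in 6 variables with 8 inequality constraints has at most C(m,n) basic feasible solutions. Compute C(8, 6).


Each vertex corresponds to some choice of n active constraints out of m, so the number of vertices is at most C(m, n) = m! / (n!(m-n)!).
m = 8, n = 6
Numerator: 8 * 7 * 6 * 5 * 4 * 3
Denominator: 6! = 720
C(8, 6) = 28


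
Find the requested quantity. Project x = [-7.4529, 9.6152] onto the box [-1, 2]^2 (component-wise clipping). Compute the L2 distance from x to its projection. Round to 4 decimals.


Project each component onto [-1, 2].
clip(-7.4529) = -1.0, clip(9.6152) = 2.0
Projection = [-1.0, 2.0]
Squared diffs: [41.6399, 57.9913]
Distance = sqrt(99.6312) = 9.9815


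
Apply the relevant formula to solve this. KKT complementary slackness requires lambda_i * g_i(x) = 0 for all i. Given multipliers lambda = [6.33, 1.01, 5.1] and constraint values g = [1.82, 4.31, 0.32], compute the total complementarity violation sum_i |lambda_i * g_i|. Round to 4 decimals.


KKT complementary slackness check:
lambda_1 * g_1 = 6.33 * 1.82 = 11.5206
lambda_2 * g_2 = 1.01 * 4.31 = 4.3531
lambda_3 * g_3 = 5.1 * 0.32 = 1.632
Total violation = 11.5206 + 4.3531 + 1.632 = 17.5057


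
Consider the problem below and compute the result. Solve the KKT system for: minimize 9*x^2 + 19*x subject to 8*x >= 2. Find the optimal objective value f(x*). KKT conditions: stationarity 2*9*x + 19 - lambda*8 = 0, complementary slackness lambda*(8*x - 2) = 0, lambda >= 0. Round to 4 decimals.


Step 1: Try lambda = 0 (constraint inactive).
x_unc = -19/(2*9) = -1.0556
Check: 8*-1.0556 = -8.4448 < 2 -- violated!
Step 2: Constraint must be active: 8*x = 2
x* = 2/8 = 0.25
lambda = (2*9*0.25 + 19)/8 = 2.9375
Step 3: Compute optimal value.
f(x*) = 9*0.25^2 + 19*0.25 = 5.3125


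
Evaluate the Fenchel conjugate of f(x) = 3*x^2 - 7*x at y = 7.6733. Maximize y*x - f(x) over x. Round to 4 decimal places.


f*(y) = sup_x {y*x - a*x^2 - b*x} = sup_x {(y-b)*x - a*x^2}
FOC: (y - b) - 2a*x = 0 => x* = (y - b)/(2a)
x* = (7.6733 + 7)/(2*3) = 2.4456
f*(7.6733) = (y-b)^2/(4a) = (7.6733 + 7)^2/(4*3)
= 215.3057/12 = 17.9421


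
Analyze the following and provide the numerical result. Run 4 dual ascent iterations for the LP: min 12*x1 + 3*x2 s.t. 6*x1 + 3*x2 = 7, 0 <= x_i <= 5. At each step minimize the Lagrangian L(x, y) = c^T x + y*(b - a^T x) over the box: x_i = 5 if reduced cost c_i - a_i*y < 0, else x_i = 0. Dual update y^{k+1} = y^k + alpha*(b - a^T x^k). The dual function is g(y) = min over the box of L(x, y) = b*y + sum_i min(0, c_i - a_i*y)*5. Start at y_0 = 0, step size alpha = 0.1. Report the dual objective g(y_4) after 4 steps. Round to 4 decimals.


Dual ascent for LP: min 12*x1 + 3*x2, 6*x1 + 3*x2 = 7, 0 <= x_i <= 5
Step 1: y^k = 0.0, reduced costs: (12.0, 3.0)
  x^k = (0.0, 0.0), subgradient = b - a^T x = 7.0
  y^{k+1} = 0.0 + 0.1*7.0 = 0.7
Step 2: y^k = 0.7, reduced costs: (7.8, 0.9)
  x^k = (0.0, 0.0), subgradient = b - a^T x = 7.0
  y^{k+1} = 0.7 + 0.1*7.0 = 1.4
Step 3: y^k = 1.4, reduced costs: (3.6, -1.2)
  x^k = (0.0, 5.0), subgradient = b - a^T x = -8.0
  y^{k+1} = 1.4 + 0.1*-8.0 = 0.6
Step 4: y^k = 0.6, reduced costs: (8.4, 1.2)
  x^k = (0.0, 0.0), subgradient = b - a^T x = 7.0
  y^{k+1} = 0.6 + 0.1*7.0 = 1.3
Dual objective at y_4 = 1.3: reduced costs (4.2, -0.9), box minimizer x = (0.0, 5.0)
g(y_4) = b*y + (c1 - a1*y)*x1 + (c2 - a2*y)*x2 = 7*1.3 + 4.2*0.0 + (-0.9)*5.0 = 9.1 + 0.0 - 4.5 = 4.6


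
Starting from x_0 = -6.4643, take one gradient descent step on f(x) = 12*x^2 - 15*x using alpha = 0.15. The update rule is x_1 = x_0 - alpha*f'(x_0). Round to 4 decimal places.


We compute the gradient at x_0 and apply the update.
f'(x) = 24*x - 15
f'(-6.4643) = 24*-6.4643 - 15 = -170.1432
x_1 = -6.4643 - 0.15*-170.1432 = 19.0572


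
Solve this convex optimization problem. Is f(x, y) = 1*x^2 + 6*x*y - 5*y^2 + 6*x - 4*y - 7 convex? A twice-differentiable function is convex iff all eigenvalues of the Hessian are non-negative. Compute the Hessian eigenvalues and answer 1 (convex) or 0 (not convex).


The Hessian of f(x,y) = 1*x^2 + 6*x*y - 5*y^2 + 6*x - 4*y - 7 is:
H = [[2, 6], [6, -10]]
Trace = 2 - 10 = -8
Determinant = 2*-10 - (6)^2 = -56
Discriminant = (-8)^2 - 4*-56 = 288.0
Eigenvalues: lambda_1 = -12.4853, lambda_2 = 4.4853
The function is not convex.

0


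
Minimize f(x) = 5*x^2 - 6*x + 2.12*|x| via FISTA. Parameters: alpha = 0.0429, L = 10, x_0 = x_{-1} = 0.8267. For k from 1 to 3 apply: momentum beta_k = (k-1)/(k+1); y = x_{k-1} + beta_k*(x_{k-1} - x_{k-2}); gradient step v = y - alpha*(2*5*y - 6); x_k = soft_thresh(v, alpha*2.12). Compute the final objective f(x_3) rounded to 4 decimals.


FISTA on f(x) = 5*x^2 - 6*x + 2.12*|x|
L = 10, alpha = 0.0429
Iteration 1: beta = 0.0, y = 0.8267 + 0.0*(0.8267 - 0.8267) = 0.8267
  grad(y) = 2.267, v = y - alpha*grad = 0.7294
  prox(v) = soft_thresh(0.7294, 0.0909) = 0.6385
Iteration 2: beta = 0.3333, y = 0.6385 + 0.3333*(0.6385 - 0.8267) = 0.5758
  grad(y) = -0.2424, v = y - alpha*grad = 0.5862
  prox(v) = soft_thresh(0.5862, 0.0909) = 0.4952
Iteration 3: beta = 0.5, y = 0.4952 + 0.5*(0.4952 - 0.6385) = 0.4236
  grad(y) = -1.7643, v = y - alpha*grad = 0.4993
  prox(v) = soft_thresh(0.4993, 0.0909) = 0.4083
f(x_3) = 5*0.4083^2 - 6*0.4083 + 2.12*|0.4083| = -0.7507


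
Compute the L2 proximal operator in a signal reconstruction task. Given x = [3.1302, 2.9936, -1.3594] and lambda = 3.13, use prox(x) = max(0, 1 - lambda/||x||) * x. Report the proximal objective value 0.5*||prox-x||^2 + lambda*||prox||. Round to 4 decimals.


Step 1: Compute ||x||.
||x|| = 4.5396
Step 2: Compute scaling factor.
scale = max(0, 1 - 3.13/4.5396) = 0.3105
Step 3: prox(x) = [0.972, 0.9295, -0.4221]
||prox(x)|| = 1.4096
Step 4: Proximal objective.
0.5*||prox-x||^2 = 4.8985
lambda*||prox|| = 4.412
Total = 9.3104


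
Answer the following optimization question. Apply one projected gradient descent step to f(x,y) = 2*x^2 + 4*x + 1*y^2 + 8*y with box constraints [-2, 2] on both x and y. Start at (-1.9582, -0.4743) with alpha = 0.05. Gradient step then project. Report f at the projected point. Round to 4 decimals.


Step 1: Compute gradient at (-1.9582, -0.4743).
grad_x = 2*2*-1.9582 + 4 = -3.8328
grad_y = 2*1*-0.4743 + 8 = 7.0514
Step 2: Gradient step.
x_raw = -1.9582 - 0.05*-3.8328 = -1.7666
y_raw = -0.4743 - 0.05*7.0514 = -0.8269
Step 3: Project onto [-2, 2].
x_proj = clip(-1.7666) = -1.7666
y_proj = clip(-0.8269) = -0.8269
Step 4: Evaluate f.
f(-1.7666, -0.8269) = -6.756


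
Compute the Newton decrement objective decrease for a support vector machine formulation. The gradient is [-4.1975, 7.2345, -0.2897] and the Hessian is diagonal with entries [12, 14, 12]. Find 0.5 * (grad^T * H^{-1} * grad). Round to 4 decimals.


Step 1: H is diagonal, so H^(-1) * g = [-0.3498, 0.5168, -0.0241].
Step 2: g^T H^(-1) g = sum_i g_i^2 / H_ii
  = (-4.1975)^2/12 + (7.2345)^2/14 + (-0.2897)^2/12
  = 1.4683 + 3.7384 + 0.007 = 5.2137
Step 3: Objective decrease = 0.5 * g^T H^(-1) g = 2.6068


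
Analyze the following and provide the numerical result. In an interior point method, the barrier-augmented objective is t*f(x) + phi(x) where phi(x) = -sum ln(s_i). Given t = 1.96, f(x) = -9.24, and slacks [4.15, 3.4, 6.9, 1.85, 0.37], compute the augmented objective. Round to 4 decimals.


Step 1: Compute log-barrier.
ln values: [1.4231, 1.2238, 1.9315, 0.6152, -0.9943]
phi = -(1.4231 + 1.2238 + 1.9315 + 0.6152 - 0.9943) = -4.1993
Step 2: Compute augmented objective.
t*f(x) = 1.96*-9.24 = -18.1104
Total = -18.1104 - 4.1993 = -22.3097


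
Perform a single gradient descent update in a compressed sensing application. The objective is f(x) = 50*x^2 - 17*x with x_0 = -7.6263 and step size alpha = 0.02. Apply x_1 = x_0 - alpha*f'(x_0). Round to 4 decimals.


We compute the gradient at x_0 and apply the update.
f'(x) = 100*x - 17
f'(-7.6263) = 100*-7.6263 - 17 = -779.63
x_1 = -7.6263 - 0.02*-779.63 = 7.9663


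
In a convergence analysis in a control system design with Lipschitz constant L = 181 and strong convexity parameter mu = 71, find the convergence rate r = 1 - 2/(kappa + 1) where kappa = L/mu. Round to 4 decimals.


Step 1: Compute the condition number.
kappa = L/mu = 181/71 = 2.5493
Step 2: Compute the convergence rate.
r = 1 - 2/(kappa + 1) = 1 - 2*mu/(L + mu) = (L - mu)/(L + mu) = 110/252 = 0.4365


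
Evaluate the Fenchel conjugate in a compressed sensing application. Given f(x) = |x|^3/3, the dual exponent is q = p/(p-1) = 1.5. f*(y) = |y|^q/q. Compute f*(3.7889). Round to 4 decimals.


The conjugate exponent q satisfies 1/p + 1/q = 1.
p = 3, so q = 3/(3 - 1) = 1.5
|y|^q = 3.7889^1.5 = 7.3751
f*(3.7889) = 7.3751 / 1.5 = 4.9168


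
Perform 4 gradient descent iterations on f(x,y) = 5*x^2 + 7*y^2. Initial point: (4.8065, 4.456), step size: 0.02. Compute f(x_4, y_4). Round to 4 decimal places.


Gradient descent on f(x,y) = 5*x^2 + 7*y^2.
Starting point: (4.8065, 4.456), alpha = 0.02
Step 1: grad_x = 2*5*4.8065 = 48.065, grad_y = 2*7*4.456 = 62.384
  x_1 = 4.8065 - 0.02*48.065 = 3.8452
  y_1 = 4.456 - 0.02*62.384 = 3.2083
Step 2: grad_x = 2*5*3.8452 = 38.452, grad_y = 2*7*3.2083 = 44.9165
  x_2 = 3.8452 - 0.02*38.452 = 3.0762
  y_2 = 3.2083 - 0.02*44.9165 = 2.31
Step 3: grad_x = 2*5*3.0762 = 30.7616, grad_y = 2*7*2.31 = 32.3399
  x_3 = 3.0762 - 0.02*30.7616 = 2.4609
  y_3 = 2.31 - 0.02*32.3399 = 1.6632
Step 4: grad_x = 2*5*2.4609 = 24.6093, grad_y = 2*7*1.6632 = 23.2847
  x_4 = 2.4609 - 0.02*24.6093 = 1.9687
  y_4 = 1.6632 - 0.02*23.2847 = 1.1975
f(1.9687, 1.1975) = 5*1.9687^2 + 7*1.1975^2 = 29.4178


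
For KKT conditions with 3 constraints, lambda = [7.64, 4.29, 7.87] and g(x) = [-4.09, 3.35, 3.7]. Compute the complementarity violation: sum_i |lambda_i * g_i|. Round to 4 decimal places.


KKT complementary slackness check:
lambda_1 * g_1 = 7.64 * -4.09 = -31.2476
lambda_2 * g_2 = 4.29 * 3.35 = 14.3715
lambda_3 * g_3 = 7.87 * 3.7 = 29.119
Total violation = 31.2476 + 14.3715 + 29.119 = 74.7381


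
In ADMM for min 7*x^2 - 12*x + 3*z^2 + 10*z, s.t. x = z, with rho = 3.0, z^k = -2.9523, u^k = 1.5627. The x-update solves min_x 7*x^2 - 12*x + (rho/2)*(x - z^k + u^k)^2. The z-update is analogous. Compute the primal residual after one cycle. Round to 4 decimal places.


ADMM iteration with rho = 3.0, z^k = -2.9523, u^k = 1.5627
Step 1: x-update.
Minimize 7*x^2 - 12*x + (3.0/2)*(x + 2.9523 + 1.5627)^2
FOC: (2*7 + 3.0)*x = 12 + 3.0*(-2.9523 - 1.5627)
x^{k+1} = -0.0909
Step 2: z-update.
Minimize 3*z^2 + 10*z + (3.0/2)*(-0.0909 - z + 1.5627)^2
FOC: (2*3 + 3.0)*z = -10 + 3.0*(-0.0909 + 1.5627)
z^{k+1} = -0.6205
Step 3: u-update.
u^{k+1} = 1.5627 - 0.0909 + 0.6205 = 2.0923
Step 4: Primal residual = |-0.0909 + 0.6205| = 0.5296


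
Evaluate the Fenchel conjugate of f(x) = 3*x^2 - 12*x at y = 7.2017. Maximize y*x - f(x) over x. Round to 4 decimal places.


f*(y) = sup_x {y*x - a*x^2 - b*x} = sup_x {(y-b)*x - a*x^2}
FOC: (y - b) - 2a*x = 0 => x* = (y - b)/(2a)
x* = (7.2017 + 12)/(2*3) = 3.2003
f*(7.2017) = (y-b)^2/(4a) = (7.2017 + 12)^2/(4*3)
= 368.7053/12 = 30.7254


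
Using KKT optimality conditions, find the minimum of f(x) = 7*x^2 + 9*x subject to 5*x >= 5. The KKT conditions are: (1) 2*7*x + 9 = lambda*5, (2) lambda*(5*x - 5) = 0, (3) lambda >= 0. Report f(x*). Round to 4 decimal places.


Step 1: Try lambda = 0 (constraint inactive).
x_unc = -9/(2*7) = -0.6429
Check: 5*-0.6429 = -3.2145 < 5 -- violated!
Step 2: Constraint must be active: 5*x = 5
x* = 5/5 = 1.0
lambda = (2*7*1.0 + 9)/5 = 4.6
Step 3: Compute optimal value.
f(x*) = 7*1.0^2 + 9*1.0 = 16.0


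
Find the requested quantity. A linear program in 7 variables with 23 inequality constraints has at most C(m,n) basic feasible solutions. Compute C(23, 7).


Each vertex corresponds to some choice of n active constraints out of m, so the number of vertices is at most C(m, n) = m! / (n!(m-n)!).
m = 23, n = 7
Numerator: 23 * 22 * 21 * 20 * 19 * 18 * 17
Denominator: 7! = 5040
C(23, 7) = 245157


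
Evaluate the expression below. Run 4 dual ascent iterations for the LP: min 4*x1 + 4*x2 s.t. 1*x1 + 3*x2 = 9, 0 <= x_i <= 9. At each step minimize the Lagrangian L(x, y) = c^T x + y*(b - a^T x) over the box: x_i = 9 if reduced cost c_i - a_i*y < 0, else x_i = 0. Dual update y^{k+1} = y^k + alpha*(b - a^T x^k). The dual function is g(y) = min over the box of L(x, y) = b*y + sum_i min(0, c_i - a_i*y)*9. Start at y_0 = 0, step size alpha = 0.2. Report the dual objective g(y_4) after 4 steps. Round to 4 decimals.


Dual ascent for LP: min 4*x1 + 4*x2, 1*x1 + 3*x2 = 9, 0 <= x_i <= 9
Step 1: y^k = 0.0, reduced costs: (4.0, 4.0)
  x^k = (0.0, 0.0), subgradient = b - a^T x = 9.0
  y^{k+1} = 0.0 + 0.2*9.0 = 1.8
Step 2: y^k = 1.8, reduced costs: (2.2, -1.4)
  x^k = (0.0, 9.0), subgradient = b - a^T x = -18.0
  y^{k+1} = 1.8 + 0.2*-18.0 = -1.8
Step 3: y^k = -1.8, reduced costs: (5.8, 9.4)
  x^k = (0.0, 0.0), subgradient = b - a^T x = 9.0
  y^{k+1} = -1.8 + 0.2*9.0 = 0.0
Step 4: y^k = 0.0, reduced costs: (4.0, 4.0)
  x^k = (0.0, 0.0), subgradient = b - a^T x = 9.0
  y^{k+1} = 0.0 + 0.2*9.0 = 1.8
Dual objective at y_4 = 1.8: reduced costs (2.2, -1.4), box minimizer x = (0.0, 9.0)
g(y_4) = b*y + (c1 - a1*y)*x1 + (c2 - a2*y)*x2 = 9*1.8 + 2.2*0.0 + (-1.4)*9.0 = 16.2 + 0.0 - 12.6 = 3.6


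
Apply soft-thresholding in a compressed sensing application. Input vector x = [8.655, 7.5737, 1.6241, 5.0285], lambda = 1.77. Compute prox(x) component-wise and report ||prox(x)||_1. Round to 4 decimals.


Soft-thresholding with lambda = 1.77:
prox(8.655) = sign(8.655)*max(|8.655| - 1.77, 0) = 6.885
prox(7.5737) = sign(7.5737)*max(|7.5737| - 1.77, 0) = 5.8037
prox(1.6241) = sign(1.6241)*max(|1.6241| - 1.77, 0) = 0.0
prox(5.0285) = sign(5.0285)*max(|5.0285| - 1.77, 0) = 3.2585
prox(x) = [6.885, 5.8037, 0.0, 3.2585]
||prox(x)||_1 = 6.885 + 5.8037 + 0.0 + 3.2585 = 15.9472


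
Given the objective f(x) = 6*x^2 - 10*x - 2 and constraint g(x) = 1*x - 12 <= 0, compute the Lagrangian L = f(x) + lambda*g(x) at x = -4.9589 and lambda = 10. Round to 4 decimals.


Step 1: Evaluate f(x).
f(-4.9589) = 6*(-4.9589)^2 - 10*(-4.9589) - 2 = 195.1331
Step 2: Evaluate g(x).
g(-4.9589) = 1*-4.9589 - 12 = -16.9589
Step 3: Compute Lagrangian.
L = 195.1331 + 10*-16.9589 = 25.5441


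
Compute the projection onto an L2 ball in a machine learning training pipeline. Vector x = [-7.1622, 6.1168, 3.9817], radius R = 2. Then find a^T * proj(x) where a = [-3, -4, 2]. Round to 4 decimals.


Step 1: Compute ||x|| (intermediates to 6 decimals).
||x|| = sqrt((-7.1622)^2 + 6.1168^2 + 3.9817^2) = 10.225766
Step 2: Project.
Since ||x|| > R, scale = R/||x|| = 2/10.225766 = 0.195584, proj(x) = scale * x
proj(x) = [-1.400812, 1.196348, 0.778757]
Step 3: Dot product.
a^T * proj(x) = -3*(-1.400812) - 4*1.196348 + 2*0.778757 = 0.9746


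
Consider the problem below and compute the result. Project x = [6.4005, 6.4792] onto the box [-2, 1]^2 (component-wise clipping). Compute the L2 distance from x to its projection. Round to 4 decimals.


Project each component onto [-2, 1].
clip(6.4005) = 1.0, clip(6.4792) = 1.0
Projection = [1.0, 1.0]
Squared diffs: [29.1654, 30.0216]
Distance = sqrt(59.187) = 7.6933


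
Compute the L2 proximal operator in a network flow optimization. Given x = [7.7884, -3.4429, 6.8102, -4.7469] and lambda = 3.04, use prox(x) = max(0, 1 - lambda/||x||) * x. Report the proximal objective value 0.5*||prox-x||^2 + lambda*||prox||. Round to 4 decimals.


Step 1: Compute ||x||.
||x|| = 11.8922
Step 2: Compute scaling factor.
scale = max(0, 1 - 3.04/11.8922) = 0.7444
Step 3: prox(x) = [5.7975, -2.5628, 5.0693, -3.5335]
||prox(x)|| = 8.8522
Step 4: Proximal objective.
0.5*||prox-x||^2 = 4.6208
lambda*||prox|| = 26.9107
Total = 31.5315


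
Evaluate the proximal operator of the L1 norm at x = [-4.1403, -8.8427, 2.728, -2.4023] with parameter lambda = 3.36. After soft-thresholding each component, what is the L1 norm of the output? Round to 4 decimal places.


Soft-thresholding with lambda = 3.36:
prox(-4.1403) = sign(-4.1403)*max(|-4.1403| - 3.36, 0) = -0.7803
prox(-8.8427) = sign(-8.8427)*max(|-8.8427| - 3.36, 0) = -5.4827
prox(2.728) = sign(2.728)*max(|2.728| - 3.36, 0) = 0.0
prox(-2.4023) = sign(-2.4023)*max(|-2.4023| - 3.36, 0) = 0.0
prox(x) = [-0.7803, -5.4827, 0.0, 0.0]
||prox(x)||_1 = 0.7803 + 5.4827 + 0.0 + 0.0 = 6.263


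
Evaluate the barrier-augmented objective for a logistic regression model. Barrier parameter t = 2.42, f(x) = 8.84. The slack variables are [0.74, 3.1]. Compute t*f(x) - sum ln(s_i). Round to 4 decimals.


Step 1: Compute log-barrier.
ln values: [-0.3011, 1.1314]
phi = -(-0.3011 + 1.1314) = -0.8303
Step 2: Compute augmented objective.
t*f(x) = 2.42*8.84 = 21.3928
Total = 21.3928 - 0.8303 = 20.5625


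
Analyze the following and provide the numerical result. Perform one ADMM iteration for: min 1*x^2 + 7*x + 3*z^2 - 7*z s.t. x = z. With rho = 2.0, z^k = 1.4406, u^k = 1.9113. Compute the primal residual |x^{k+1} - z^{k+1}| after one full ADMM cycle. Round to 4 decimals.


ADMM iteration with rho = 2.0, z^k = 1.4406, u^k = 1.9113
Step 1: x-update.
Minimize 1*x^2 + 7*x + (2.0/2)*(x - 1.4406 + 1.9113)^2
FOC: (2*1 + 2.0)*x = -7 + 2.0*(1.4406 - 1.9113)
x^{k+1} = -1.9854
Step 2: z-update.
Minimize 3*z^2 - 7*z + (2.0/2)*(-1.9854 - z + 1.9113)^2
FOC: (2*3 + 2.0)*z = 7 + 2.0*(-1.9854 + 1.9113)
z^{k+1} = 0.8565
Step 3: u-update.
u^{k+1} = 1.9113 - 1.9854 - 0.8565 = -0.9305
Step 4: Primal residual = |-1.9854 - 0.8565| = 2.8418


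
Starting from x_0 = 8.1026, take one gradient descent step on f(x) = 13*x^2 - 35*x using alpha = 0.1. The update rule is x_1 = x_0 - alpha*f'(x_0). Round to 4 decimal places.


We compute the gradient at x_0 and apply the update.
f'(x) = 26*x - 35
f'(8.1026) = 26*8.1026 - 35 = 175.6676
x_1 = 8.1026 - 0.1*175.6676 = -9.4642


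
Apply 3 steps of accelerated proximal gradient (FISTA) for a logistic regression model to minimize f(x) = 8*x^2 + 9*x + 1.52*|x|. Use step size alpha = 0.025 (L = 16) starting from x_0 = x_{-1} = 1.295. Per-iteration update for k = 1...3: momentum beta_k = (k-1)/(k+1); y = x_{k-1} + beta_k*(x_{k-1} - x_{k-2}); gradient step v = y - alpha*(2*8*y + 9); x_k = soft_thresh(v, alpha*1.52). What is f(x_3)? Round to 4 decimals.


FISTA on f(x) = 8*x^2 + 9*x + 1.52*|x|
L = 16, alpha = 0.025
Iteration 1: beta = 0.0, y = 1.295 + 0.0*(1.295 - 1.295) = 1.295
  grad(y) = 29.72, v = y - alpha*grad = 0.552
  prox(v) = soft_thresh(0.552, 0.038) = 0.514
Iteration 2: beta = 0.3333, y = 0.514 + 0.3333*(0.514 - 1.295) = 0.2537
  grad(y) = 13.0587, v = y - alpha*grad = -0.0728
  prox(v) = soft_thresh(-0.0728, 0.038) = -0.0348
Iteration 3: beta = 0.5, y = -0.0348 + 0.5*(-0.0348 - 0.514) = -0.3092
  grad(y) = 4.0528, v = y - alpha*grad = -0.4105
  prox(v) = soft_thresh(-0.4105, 0.038) = -0.3725
f(x_3) = 8*(-0.3725)^2 + 9*(-0.3725) + 1.52*|-0.3725| = -1.6763


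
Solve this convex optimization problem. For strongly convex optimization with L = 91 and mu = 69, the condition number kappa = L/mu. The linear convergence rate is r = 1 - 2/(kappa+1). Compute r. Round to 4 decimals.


Step 1: Compute the condition number.
kappa = L/mu = 91/69 = 1.3188
Step 2: Compute the convergence rate.
r = 1 - 2/(kappa + 1) = 1 - 2*mu/(L + mu) = (L - mu)/(L + mu) = 22/160 = 0.1375


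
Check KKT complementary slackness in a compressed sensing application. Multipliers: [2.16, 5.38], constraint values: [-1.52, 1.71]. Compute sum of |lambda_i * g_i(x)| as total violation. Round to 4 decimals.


KKT complementary slackness check:
lambda_1 * g_1 = 2.16 * -1.52 = -3.2832
lambda_2 * g_2 = 5.38 * 1.71 = 9.1998
Total violation = 3.2832 + 9.1998 = 12.483


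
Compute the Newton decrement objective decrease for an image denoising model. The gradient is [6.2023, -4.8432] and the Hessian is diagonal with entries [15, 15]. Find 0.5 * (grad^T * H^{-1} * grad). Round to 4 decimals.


Step 1: H is diagonal, so H^(-1) * g = [0.4135, -0.3229].
Step 2: g^T H^(-1) g = sum_i g_i^2 / H_ii
  = (6.2023)^2/15 + (-4.8432)^2/15
  = 2.5646 + 1.5638 = 4.1283
Step 3: Objective decrease = 0.5 * g^T H^(-1) g = 2.0642


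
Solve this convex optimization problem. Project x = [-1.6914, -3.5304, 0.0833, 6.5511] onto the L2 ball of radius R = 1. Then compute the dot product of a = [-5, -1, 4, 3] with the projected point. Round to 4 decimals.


Step 1: Compute ||x|| (intermediates to 6 decimals).
||x|| = sqrt((-1.6914)^2 + (-3.5304)^2 + 0.0833^2 + 6.5511^2) = 7.632064
Step 2: Project.
Since ||x|| > R, scale = R/||x|| = 1/7.632064 = 0.131026, proj(x) = scale * x
proj(x) = [-0.221617, -0.462574, 0.010914, 0.858364]
Step 3: Dot product.
a^T * proj(x) = -5*(-0.221617) - 1*(-0.462574) + 4*0.010914 + 3*0.858364 = 4.1894


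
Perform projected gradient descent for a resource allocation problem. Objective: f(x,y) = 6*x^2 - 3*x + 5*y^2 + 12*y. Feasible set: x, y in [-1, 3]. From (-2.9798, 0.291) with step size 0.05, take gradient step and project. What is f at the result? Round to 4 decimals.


Step 1: Compute gradient at (-2.9798, 0.291).
grad_x = 2*6*-2.9798 - 3 = -38.7576
grad_y = 2*5*0.291 + 12 = 14.91
Step 2: Gradient step.
x_raw = -2.9798 - 0.05*-38.7576 = -1.0419
y_raw = 0.291 - 0.05*14.91 = -0.4545
Step 3: Project onto [-1, 3].
x_proj = clip(-1.0419) = -1.0
y_proj = clip(-0.4545) = -0.4545
Step 4: Evaluate f.
f(-1.0, -0.4545) = 4.5789


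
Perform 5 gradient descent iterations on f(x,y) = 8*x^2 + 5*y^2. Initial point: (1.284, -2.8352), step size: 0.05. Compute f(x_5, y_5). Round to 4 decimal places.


Gradient descent on f(x,y) = 8*x^2 + 5*y^2.
Starting point: (1.284, -2.8352), alpha = 0.05
Step 1: grad_x = 2*8*1.284 = 20.544, grad_y = 2*5*-2.8352 = -28.352
  x_1 = 1.284 - 0.05*20.544 = 0.2568
  y_1 = -2.8352 - 0.05*-28.352 = -1.4176
Step 2: grad_x = 2*8*0.2568 = 4.1088, grad_y = 2*5*-1.4176 = -14.176
  x_2 = 0.2568 - 0.05*4.1088 = 0.0514
  y_2 = -1.4176 - 0.05*-14.176 = -0.7088
Step 3: grad_x = 2*8*0.0514 = 0.8218, grad_y = 2*5*-0.7088 = -7.088
  x_3 = 0.0514 - 0.05*0.8218 = 0.0103
  y_3 = -0.7088 - 0.05*-7.088 = -0.3544
Step 4: grad_x = 2*8*0.0103 = 0.1644, grad_y = 2*5*-0.3544 = -3.544
  x_4 = 0.0103 - 0.05*0.1644 = 0.0021
  y_4 = -0.3544 - 0.05*-3.544 = -0.1772
Step 5: grad_x = 2*8*0.0021 = 0.0329, grad_y = 2*5*-0.1772 = -1.772
  x_5 = 0.0021 - 0.05*0.0329 = 0.0004
  y_5 = -0.1772 - 0.05*-1.772 = -0.0886
f(0.0004, -0.0886) = 8*0.0004^2 + 5*(-0.0886)^2 = 0.0393


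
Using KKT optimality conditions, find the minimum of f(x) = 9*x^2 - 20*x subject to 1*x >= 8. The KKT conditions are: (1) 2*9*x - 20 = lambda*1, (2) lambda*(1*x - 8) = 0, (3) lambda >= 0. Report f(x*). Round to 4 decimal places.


Step 1: Try lambda = 0 (constraint inactive).
x_unc = 20/(2*9) = 1.1111
Check: 1*1.1111 = 1.1111 < 8 -- violated!
Step 2: Constraint must be active: 1*x = 8
x* = 8/1 = 8.0
lambda = (2*9*8.0 - 20)/1 = 124.0
Step 3: Compute optimal value.
f(x*) = 9*8.0^2 - 20*8.0 = 416.0


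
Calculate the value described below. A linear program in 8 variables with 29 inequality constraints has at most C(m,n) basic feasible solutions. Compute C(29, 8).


Each vertex corresponds to some choice of n active constraints out of m, so the number of vertices is at most C(m, n) = m! / (n!(m-n)!).
m = 29, n = 8
Numerator: 29 * 28 * 27 * 26 * 25 * 24 * 23 * 22
Denominator: 8! = 40320
C(29, 8) = 4292145


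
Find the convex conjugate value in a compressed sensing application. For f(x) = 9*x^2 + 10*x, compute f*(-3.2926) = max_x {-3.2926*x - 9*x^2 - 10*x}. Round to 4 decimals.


f*(y) = sup_x {y*x - a*x^2 - b*x} = sup_x {(y-b)*x - a*x^2}
FOC: (y - b) - 2a*x = 0 => x* = (y - b)/(2a)
x* = (-3.2926 - 10)/(2*9) = -0.7385
f*(-3.2926) = (y-b)^2/(4a) = (-3.2926 - 10)^2/(4*9)
= 176.6932/36 = 4.9081


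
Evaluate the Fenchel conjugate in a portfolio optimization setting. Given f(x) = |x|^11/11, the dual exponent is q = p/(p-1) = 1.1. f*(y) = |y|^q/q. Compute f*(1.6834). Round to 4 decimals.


The conjugate exponent q satisfies 1/p + 1/q = 1.
p = 11, so q = 11/(11 - 1) = 1.1
|y|^q = 1.6834^1.1 = 1.7734
f*(1.6834) = 1.7734 / 1.1 = 1.6122


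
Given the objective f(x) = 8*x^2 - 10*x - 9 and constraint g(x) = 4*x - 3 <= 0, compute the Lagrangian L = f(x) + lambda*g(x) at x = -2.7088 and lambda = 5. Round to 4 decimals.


Step 1: Evaluate f(x).
f(-2.7088) = 8*(-2.7088)^2 - 10*(-2.7088) - 9 = 76.7888
Step 2: Evaluate g(x).
g(-2.7088) = 4*-2.7088 - 3 = -13.8352
Step 3: Compute Lagrangian.
L = 76.7888 + 5*-13.8352 = 7.6128


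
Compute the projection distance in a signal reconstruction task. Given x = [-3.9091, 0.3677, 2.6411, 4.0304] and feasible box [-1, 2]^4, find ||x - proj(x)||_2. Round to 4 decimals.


Project each component onto [-1, 2].
clip(-3.9091) = -1.0, clip(0.3677) = 0.3677, clip(2.6411) = 2.0, clip(4.0304) = 2.0
Projection = [-1.0, 0.3677, 2.0, 2.0]
Squared diffs: [8.4629, 0.0, 0.411, 4.1225]
Distance = sqrt(12.9964) = 3.6051


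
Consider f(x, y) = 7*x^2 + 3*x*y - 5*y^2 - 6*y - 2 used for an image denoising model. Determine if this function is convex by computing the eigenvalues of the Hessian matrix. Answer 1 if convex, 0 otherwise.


The Hessian of f(x,y) = 7*x^2 + 3*x*y - 5*y^2 - 6*y - 2 is:
H = [[14, 3], [3, -10]]
Trace = 14 - 10 = 4
Determinant = 14*-10 - (3)^2 = -149
Discriminant = (4)^2 - 4*-149 = 612.0
Eigenvalues: lambda_1 = -10.3693, lambda_2 = 14.3693
The function is not convex.

0


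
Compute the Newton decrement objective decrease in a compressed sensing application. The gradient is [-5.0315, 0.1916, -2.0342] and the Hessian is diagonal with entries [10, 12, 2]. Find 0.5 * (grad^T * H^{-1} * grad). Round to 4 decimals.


Step 1: H is diagonal, so H^(-1) * g = [-0.5032, 0.016, -1.0171].
Step 2: g^T H^(-1) g = sum_i g_i^2 / H_ii
  = (-5.0315)^2/10 + (0.1916)^2/12 + (-2.0342)^2/2
  = 2.5316 + 0.0031 + 2.069 = 4.6036
Step 3: Objective decrease = 0.5 * g^T H^(-1) g = 2.3018


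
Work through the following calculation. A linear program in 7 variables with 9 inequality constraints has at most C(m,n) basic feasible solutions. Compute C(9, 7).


Each vertex corresponds to some choice of n active constraints out of m, so the number of vertices is at most C(m, n) = m! / (n!(m-n)!).
m = 9, n = 7
Numerator: 9 * 8 * 7 * 6 * 5 * 4 * 3
Denominator: 7! = 5040
C(9, 7) = 36


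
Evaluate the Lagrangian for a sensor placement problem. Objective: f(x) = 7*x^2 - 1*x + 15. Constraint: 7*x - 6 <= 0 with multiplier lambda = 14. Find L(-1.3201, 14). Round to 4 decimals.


Step 1: Evaluate f(x).
f(-1.3201) = 7*(-1.3201)^2 - 1*(-1.3201) + 15 = 28.5187
Step 2: Evaluate g(x).
g(-1.3201) = 7*-1.3201 - 6 = -15.2407
Step 3: Compute Lagrangian.
L = 28.5187 + 14*-15.2407 = -184.8511


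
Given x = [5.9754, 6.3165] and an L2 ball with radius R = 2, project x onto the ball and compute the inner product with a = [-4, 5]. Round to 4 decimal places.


Step 1: Compute ||x|| (intermediates to 6 decimals).
||x|| = sqrt(5.9754^2 + 6.3165^2) = 8.695032
Step 2: Project.
Since ||x|| > R, scale = R/||x|| = 2/8.695032 = 0.230016, proj(x) = scale * x
proj(x) = [1.374438, 1.452896]
Step 3: Dot product.
a^T * proj(x) = -4*1.374438 + 5*1.452896 = 1.7667


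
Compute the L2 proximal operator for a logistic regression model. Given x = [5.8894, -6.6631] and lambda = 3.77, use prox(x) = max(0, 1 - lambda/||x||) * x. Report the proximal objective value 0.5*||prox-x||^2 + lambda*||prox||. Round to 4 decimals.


Step 1: Compute ||x||.
||x|| = 8.8928
Step 2: Compute scaling factor.
scale = max(0, 1 - 3.77/8.8928) = 0.5761
Step 3: prox(x) = [3.3927, -3.8384]
||prox(x)|| = 5.1228
Step 4: Proximal objective.
0.5*||prox-x||^2 = 7.1065
lambda*||prox|| = 19.313
Total = 26.4194


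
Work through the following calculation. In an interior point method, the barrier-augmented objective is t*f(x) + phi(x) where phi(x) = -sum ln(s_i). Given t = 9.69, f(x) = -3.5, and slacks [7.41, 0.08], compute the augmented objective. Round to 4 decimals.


Step 1: Compute log-barrier.
ln values: [2.0028, -2.5257]
phi = -(2.0028 - 2.5257) = 0.5229
Step 2: Compute augmented objective.
t*f(x) = 9.69*-3.5 = -33.915
Total = -33.915 + 0.5229 = -33.3921


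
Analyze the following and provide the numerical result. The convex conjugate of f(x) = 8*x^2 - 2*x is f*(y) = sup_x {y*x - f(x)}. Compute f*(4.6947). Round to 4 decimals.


f*(y) = sup_x {y*x - a*x^2 - b*x} = sup_x {(y-b)*x - a*x^2}
FOC: (y - b) - 2a*x = 0 => x* = (y - b)/(2a)
x* = (4.6947 + 2)/(2*8) = 0.4184
f*(4.6947) = (y-b)^2/(4a) = (4.6947 + 2)^2/(4*8)
= 44.819/32 = 1.4006


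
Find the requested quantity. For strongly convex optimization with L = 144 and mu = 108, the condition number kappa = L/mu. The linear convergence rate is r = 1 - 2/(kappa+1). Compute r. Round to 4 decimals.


Step 1: Compute the condition number.
kappa = L/mu = 144/108 = 1.3333
Step 2: Compute the convergence rate.
r = 1 - 2/(kappa + 1) = 1 - 2*mu/(L + mu) = (L - mu)/(L + mu) = 36/252 = 0.1429


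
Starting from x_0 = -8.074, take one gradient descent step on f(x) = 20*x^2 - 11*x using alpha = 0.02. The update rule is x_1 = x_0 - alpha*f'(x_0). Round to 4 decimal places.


We compute the gradient at x_0 and apply the update.
f'(x) = 40*x - 11
f'(-8.074) = 40*-8.074 - 11 = -333.96
x_1 = -8.074 - 0.02*-333.96 = -1.3948


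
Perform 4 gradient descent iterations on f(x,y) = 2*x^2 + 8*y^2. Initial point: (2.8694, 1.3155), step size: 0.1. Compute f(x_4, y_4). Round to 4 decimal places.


Gradient descent on f(x,y) = 2*x^2 + 8*y^2.
Starting point: (2.8694, 1.3155), alpha = 0.1
Step 1: grad_x = 2*2*2.8694 = 11.4776, grad_y = 2*8*1.3155 = 21.048
  x_1 = 2.8694 - 0.1*11.4776 = 1.7216
  y_1 = 1.3155 - 0.1*21.048 = -0.7893
Step 2: grad_x = 2*2*1.7216 = 6.8866, grad_y = 2*8*-0.7893 = -12.6288
  x_2 = 1.7216 - 0.1*6.8866 = 1.033
  y_2 = -0.7893 - 0.1*-12.6288 = 0.4736
Step 3: grad_x = 2*2*1.033 = 4.1319, grad_y = 2*8*0.4736 = 7.5773
  x_3 = 1.033 - 0.1*4.1319 = 0.6198
  y_3 = 0.4736 - 0.1*7.5773 = -0.2841
Step 4: grad_x = 2*2*0.6198 = 2.4792, grad_y = 2*8*-0.2841 = -4.5464
  x_4 = 0.6198 - 0.1*2.4792 = 0.3719
  y_4 = -0.2841 - 0.1*-4.5464 = 0.1705
f(0.3719, 0.1705) = 2*0.3719^2 + 8*0.1705^2 = 0.5091


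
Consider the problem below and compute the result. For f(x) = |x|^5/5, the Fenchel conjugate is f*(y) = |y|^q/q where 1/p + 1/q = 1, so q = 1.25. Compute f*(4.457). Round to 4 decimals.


The conjugate exponent q satisfies 1/p + 1/q = 1.
p = 5, so q = 5/(5 - 1) = 1.25
|y|^q = 4.457^1.25 = 6.4759
f*(4.457) = 6.4759 / 1.25 = 5.1808


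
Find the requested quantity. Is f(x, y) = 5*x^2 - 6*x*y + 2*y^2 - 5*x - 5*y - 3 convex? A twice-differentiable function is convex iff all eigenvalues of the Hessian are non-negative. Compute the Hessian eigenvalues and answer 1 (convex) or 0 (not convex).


The Hessian of f(x,y) = 5*x^2 - 6*x*y + 2*y^2 - 5*x - 5*y - 3 is:
H = [[10, -6], [-6, 4]]
Trace = 10 + 4 = 14
Determinant = 10*4 - (-6)^2 = 4
Discriminant = (14)^2 - 4*4 = 180.0
Eigenvalues: lambda_1 = 0.2918, lambda_2 = 13.7082
The function is convex.

1


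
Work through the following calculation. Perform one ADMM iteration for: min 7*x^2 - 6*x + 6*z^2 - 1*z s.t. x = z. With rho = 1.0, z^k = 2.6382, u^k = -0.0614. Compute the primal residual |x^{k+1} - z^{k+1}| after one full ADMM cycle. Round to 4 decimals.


ADMM iteration with rho = 1.0, z^k = 2.6382, u^k = -0.0614
Step 1: x-update.
Minimize 7*x^2 - 6*x + (1.0/2)*(x - 2.6382 - 0.0614)^2
FOC: (2*7 + 1.0)*x = 6 + 1.0*(2.6382 + 0.0614)
x^{k+1} = 0.58
Step 2: z-update.
Minimize 6*z^2 - 1*z + (1.0/2)*(0.58 - z - 0.0614)^2
FOC: (2*6 + 1.0)*z = 1 + 1.0*(0.58 - 0.0614)
z^{k+1} = 0.1168
Step 3: u-update.
u^{k+1} = -0.0614 + 0.58 - 0.1168 = 0.4018
Step 4: Primal residual = |0.58 - 0.1168| = 0.4632


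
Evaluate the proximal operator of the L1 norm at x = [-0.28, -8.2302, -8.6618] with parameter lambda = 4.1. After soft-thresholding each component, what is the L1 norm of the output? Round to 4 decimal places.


Soft-thresholding with lambda = 4.1:
prox(-0.28) = sign(-0.28)*max(|-0.28| - 4.1, 0) = 0.0
prox(-8.2302) = sign(-8.2302)*max(|-8.2302| - 4.1, 0) = -4.1302
prox(-8.6618) = sign(-8.6618)*max(|-8.6618| - 4.1, 0) = -4.5618
prox(x) = [0.0, -4.1302, -4.5618]
||prox(x)||_1 = 0.0 + 4.1302 + 4.5618 = 8.692


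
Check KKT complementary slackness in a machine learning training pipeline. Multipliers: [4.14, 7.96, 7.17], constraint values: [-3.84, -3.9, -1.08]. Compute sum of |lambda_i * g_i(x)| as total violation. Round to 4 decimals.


KKT complementary slackness check:
lambda_1 * g_1 = 4.14 * -3.84 = -15.8976
lambda_2 * g_2 = 7.96 * -3.9 = -31.044
lambda_3 * g_3 = 7.17 * -1.08 = -7.7436
Total violation = 15.8976 + 31.044 + 7.7436 = 54.6852


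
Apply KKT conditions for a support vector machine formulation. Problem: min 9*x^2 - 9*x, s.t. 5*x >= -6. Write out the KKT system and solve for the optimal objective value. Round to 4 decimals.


Step 1: Try lambda = 0 (constraint inactive).
Stationarity: 2*9*x - 9 = 0
x* = 9/(2*9) = 0.5
Check constraint: 5*0.5 = 2.5 >= -6 -- satisfied.
Step 2: Compute optimal value.
f(x*) = 9*0.5^2 - 9*0.5 = -2.25


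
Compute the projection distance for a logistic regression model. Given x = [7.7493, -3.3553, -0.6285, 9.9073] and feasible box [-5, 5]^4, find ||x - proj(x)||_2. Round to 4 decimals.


Project each component onto [-5, 5].
clip(7.7493) = 5.0, clip(-3.3553) = -3.3553, clip(-0.6285) = -0.6285, clip(9.9073) = 5.0
Projection = [5.0, -3.3553, -0.6285, 5.0]
Squared diffs: [7.5587, 0.0, 0.0, 24.0816]
Distance = sqrt(31.6403) = 5.625


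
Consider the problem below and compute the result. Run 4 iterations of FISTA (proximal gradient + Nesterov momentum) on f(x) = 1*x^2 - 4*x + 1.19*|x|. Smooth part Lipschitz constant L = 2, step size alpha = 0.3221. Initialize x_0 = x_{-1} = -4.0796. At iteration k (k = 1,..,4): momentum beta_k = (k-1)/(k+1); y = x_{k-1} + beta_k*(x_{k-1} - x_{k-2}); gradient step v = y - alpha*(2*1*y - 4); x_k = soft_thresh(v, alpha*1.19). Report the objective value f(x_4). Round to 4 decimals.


FISTA on f(x) = 1*x^2 - 4*x + 1.19*|x|
L = 2, alpha = 0.3221
Iteration 1: beta = 0.0, y = -4.0796 + 0.0*(-4.0796 + 4.0796) = -4.0796
  grad(y) = -12.1592, v = y - alpha*grad = -0.1631
  prox(v) = soft_thresh(-0.1631, 0.3833) = 0.0
Iteration 2: beta = 0.3333, y = 0.0 + 0.3333*(0.0 + 4.0796) = 1.3599
  grad(y) = -1.2803, v = y - alpha*grad = 1.7722
  prox(v) = soft_thresh(1.7722, 0.3833) = 1.3889
Iteration 3: beta = 0.5, y = 1.3889 + 0.5*(1.3889 - 0.0) = 2.0834
  grad(y) = 0.1668, v = y - alpha*grad = 2.0297
  prox(v) = soft_thresh(2.0297, 0.3833) = 1.6464
Iteration 4: beta = 0.6, y = 1.6464 + 0.6*(1.6464 - 1.3889) = 1.8008
  grad(y) = -0.3983, v = y - alpha*grad = 1.9291
  prox(v) = soft_thresh(1.9291, 0.3833) = 1.5458
f(x_4) = 1*1.5458^2 - 4*1.5458 + 1.19*|1.5458| = -1.9542


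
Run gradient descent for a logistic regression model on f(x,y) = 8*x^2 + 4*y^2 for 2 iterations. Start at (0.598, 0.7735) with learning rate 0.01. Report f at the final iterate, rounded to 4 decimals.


Gradient descent on f(x,y) = 8*x^2 + 4*y^2.
Starting point: (0.598, 0.7735), alpha = 0.01
Step 1: grad_x = 2*8*0.598 = 9.568, grad_y = 2*4*0.7735 = 6.188
  x_1 = 0.598 - 0.01*9.568 = 0.5023
  y_1 = 0.7735 - 0.01*6.188 = 0.7116
Step 2: grad_x = 2*8*0.5023 = 8.0371, grad_y = 2*4*0.7116 = 5.693
  x_2 = 0.5023 - 0.01*8.0371 = 0.4219
  y_2 = 0.7116 - 0.01*5.693 = 0.6547
f(0.4219, 0.6547) = 8*0.4219^2 + 4*0.6547^2 = 3.1388


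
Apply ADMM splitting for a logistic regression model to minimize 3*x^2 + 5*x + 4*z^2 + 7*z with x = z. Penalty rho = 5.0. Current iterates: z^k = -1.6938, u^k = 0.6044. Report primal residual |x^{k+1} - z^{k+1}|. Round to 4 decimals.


ADMM iteration with rho = 5.0, z^k = -1.6938, u^k = 0.6044
Step 1: x-update.
Minimize 3*x^2 + 5*x + (5.0/2)*(x + 1.6938 + 0.6044)^2
FOC: (2*3 + 5.0)*x = -5 + 5.0*(-1.6938 - 0.6044)
x^{k+1} = -1.4992
Step 2: z-update.
Minimize 4*z^2 + 7*z + (5.0/2)*(-1.4992 - z + 0.6044)^2
FOC: (2*4 + 5.0)*z = -7 + 5.0*(-1.4992 + 0.6044)
z^{k+1} = -0.8826
Step 3: u-update.
u^{k+1} = 0.6044 - 1.4992 + 0.8826 = -0.0122
Step 4: Primal residual = |-1.4992 + 0.8826| = 0.6166
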